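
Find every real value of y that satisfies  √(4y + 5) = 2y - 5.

Square both sides: 4y + 5 = (2y - 5)².
Expand and rearrange: 4y² - 24y + 20 = 0.
Solving gives y = 5 or y = 1.
Check each candidate in the original equation:
  y = 5: √(25) = 5, while 2y - 5 = 5 — valid.
  y = 1: √(9) = 3, while 2y - 5 = -3 — extraneous.

y = 5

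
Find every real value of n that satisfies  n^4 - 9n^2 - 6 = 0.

n = -3.1022 or n = 3.1022

Let u = n^2. The equation becomes u^2 - 9u - 6 = 0.
By the quadratic formula, u = 9/2 + sqrt(105)/2 or u = 9/2 - sqrt(105)/2.
n^2 = 9/2 + sqrt(105)/2 gives n = +/-sqrt(9/2 + sqrt(105)/2) ~= +/-3.1022.
n^2 = 9/2 - sqrt(105)/2 < 0 has no real solution.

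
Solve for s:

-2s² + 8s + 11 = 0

Discriminant: (8)² − 4·(-2)·11 = 152.
Quadratic formula: s = (-8 ± √152) / (-4).
So s = 2 - √(38)/2 ≈ -1.0822 or s = 2 + √(38)/2 ≈ 5.0822.

s = -1.0822 or s = 5.0822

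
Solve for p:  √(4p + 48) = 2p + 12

p = -3

Square both sides: 4p + 48 = (2p + 12)².
Expand and rearrange: 4p² + 44p + 96 = 0.
Solving gives p = -3 or p = -8.
Check each candidate in the original equation:
  p = -3: √(36) = 6, while 2p + 12 = 6 — valid.
  p = -8: √(16) = 4, while 2p + 12 = -4 — extraneous.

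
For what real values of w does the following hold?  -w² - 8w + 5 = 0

w = -8.5826 or w = 0.5826

Discriminant: (-8)² − 4·(-1)·5 = 84.
Quadratic formula: w = (8 ± √84) / (-2).
So w = -√(21) - 4 ≈ -8.5826 or w = -4 + √(21) ≈ 0.5826.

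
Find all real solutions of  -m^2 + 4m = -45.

m = -5 or m = 9

Bring every term to one side: -m^2 + 4m + 45 = 0.
Factor: -1(m + 5)(m - 9) = 0.
So m = -5 or m = 9.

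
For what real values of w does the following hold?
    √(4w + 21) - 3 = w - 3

Isolate the radical: √(4w + 21) = w.
Square both sides: 4w + 21 = (w)².
Expand and rearrange: w² - 4w - 21 = 0.
Solving gives w = 7 or w = -3.
Check each candidate in the original equation:
  w = 7: √(49) = 7, while w = 7 — valid.
  w = -3: √(9) = 3, while w = -3 — extraneous.

w = 7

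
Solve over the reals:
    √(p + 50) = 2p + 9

p = -1

Square both sides: p + 50 = (2p + 9)².
Expand and rearrange: 4p² + 35p + 31 = 0.
Solving gives p = -1 or p = -7.75.
Check each candidate in the original equation:
  p = -1: √(49) = 7, while 2p + 9 = 7 — valid.
  p = -7.75: √(42.25) = 6.5, while 2p + 9 = -6.5 — extraneous.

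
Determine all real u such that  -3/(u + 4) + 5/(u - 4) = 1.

Multiply both sides by (u + 4)(u - 4):
-3(u - 4) + 5(u + 4) = (u + 4)(u - 4).
Expand and collect terms: u² - 2u - 48 = 0.
Factor or apply the quadratic formula: u = 8 or u = -6.
Neither value makes a denominator zero (u ≠ -4, u ≠ 4), so both are valid.

u = -6 or u = 8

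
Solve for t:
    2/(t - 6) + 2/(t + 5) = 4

Multiply both sides by (t - 6)(t + 5):
2(t + 5) + 2(t - 6) = 4(t - 6)(t + 5).
Expand and collect terms: 4t² - 8t - 118 = 0.
By the quadratic formula, t = (8 ± √1952) / 8, so t ≈ 6.5227 or t ≈ -4.5227.
Neither value makes a denominator zero (t ≠ 6, t ≠ -5), so both are valid.

t = -4.5227 or t = 6.5227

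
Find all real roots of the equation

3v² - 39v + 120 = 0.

v = 5 or v = 8

Factor: 3(v - 8)(v - 5) = 0.
So v = 8 or v = 5.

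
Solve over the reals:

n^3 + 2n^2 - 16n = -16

Rearrange: n^3 + 2n^2 - 16n + 16 = 0.
Possible rational roots are divisors of 16. Testing n = 2 gives 0, so (n - 2) is a factor.
Divide: n^3 + 2n^2 - 16n + 16 = (n - 2)(n^2 + 4n - 8).
Apply the quadratic formula to n^2 + 4n - 8 = 0: n = (-4 +/- sqrt(48))/2, i.e. n ~= 1.4641 or n ~= -5.4641.

n = -5.4641 or n = 1.4641 or n = 2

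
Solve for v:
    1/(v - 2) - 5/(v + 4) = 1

Multiply both sides by (v - 2)(v + 4):
(v + 4) - 5(v - 2) = (v - 2)(v + 4).
Expand and collect terms: v² + 6v - 22 = 0.
By the quadratic formula, v = (-6 ± √124) / 2, so v ≈ 2.5678 or v ≈ -8.5678.
Neither value makes a denominator zero (v ≠ 2, v ≠ -4), so both are valid.

v = -8.5678 or v = 2.5678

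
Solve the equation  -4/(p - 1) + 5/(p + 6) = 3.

Multiply both sides by (p - 1)(p + 6):
-4(p + 6) + 5(p - 1) = 3(p - 1)(p + 6).
Expand and collect terms: 3p² + 14p + 11 = 0.
Factor or apply the quadratic formula: p = -1 or p = -3.6667.
Neither value makes a denominator zero (p ≠ 1, p ≠ -6), so both are valid.

p = -3.6667 or p = -1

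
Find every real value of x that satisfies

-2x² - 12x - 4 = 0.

Discriminant: (-12)² − 4·(-2)·(-4) = 112.
Quadratic formula: x = (12 ± √112) / (-4).
So x = -3 - √(7) ≈ -5.6458 or x = -3 + √(7) ≈ -0.3542.

x = -5.6458 or x = -0.3542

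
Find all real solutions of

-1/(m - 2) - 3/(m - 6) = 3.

m = 1.5695 or m = 5.0972

Multiply both sides by (m - 2)(m - 6):
-(m - 6) - 3(m - 2) = 3(m - 2)(m - 6).
Expand and collect terms: 3m² - 20m + 24 = 0.
By the quadratic formula, m = (20 ± √112) / 6, so m ≈ 5.0972 or m ≈ 1.5695.
Neither value makes a denominator zero (m ≠ 2, m ≠ 6), so both are valid.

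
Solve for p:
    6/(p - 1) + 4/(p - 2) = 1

Multiply both sides by (p - 1)(p - 2):
6(p - 2) + 4(p - 1) = (p - 1)(p - 2).
Expand and collect terms: p² - 13p + 18 = 0.
By the quadratic formula, p = (13 ± √97) / 2, so p ≈ 11.4244 or p ≈ 1.5756.
Neither value makes a denominator zero (p ≠ 1, p ≠ 2), so both are valid.

p = 1.5756 or p = 11.4244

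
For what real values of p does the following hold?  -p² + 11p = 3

p = 0.2798 or p = 10.7202

Rearrange to standard form: -p² + 11p - 3 = 0.
Discriminant: (11)² − 4·(-1)·(-3) = 109.
Quadratic formula: p = (-11 ± √109) / (-2).
So p = 11/2 - √(109)/2 ≈ 0.2798 or p = √(109)/2 + 11/2 ≈ 10.7202.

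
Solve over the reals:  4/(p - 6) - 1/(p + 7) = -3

Multiply both sides by (p - 6)(p + 7):
4(p + 7) - (p - 6) = -3(p - 6)(p + 7).
Expand and collect terms: -3p² - 6p + 92 = 0.
By the quadratic formula, p = (6 ± √1140) / -6, so p ≈ -6.6273 or p ≈ 4.6273.
Neither value makes a denominator zero (p ≠ 6, p ≠ -7), so both are valid.

p = -6.6273 or p = 4.6273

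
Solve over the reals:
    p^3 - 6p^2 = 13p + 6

Rearrange: p^3 - 6p^2 - 13p - 6 = 0.
Possible rational roots are divisors of -6. Testing p = -1 gives 0, so (p + 1) is a factor.
Divide: p^3 - 6p^2 - 13p - 6 = (p + 1)(p^2 - 7p - 6).
Apply the quadratic formula to p^2 - 7p - 6 = 0: p = (7 +/- sqrt(73))/2, i.e. p ~= 7.772 or p ~= -0.772.

p = -1 or p = -0.772 or p = 7.772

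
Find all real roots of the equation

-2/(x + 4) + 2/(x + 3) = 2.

Multiply both sides by (x + 4)(x + 3):
-2(x + 3) + 2(x + 4) = 2(x + 4)(x + 3).
Expand and collect terms: 2x^2 + 14x + 22 = 0.
By the quadratic formula, x = (-14 +/- sqrt(20)) / 4, so x ~= -2.382 or x ~= -4.618.
Neither value makes a denominator zero (x != -4, x != -3), so both are valid.

x = -4.618 or x = -2.382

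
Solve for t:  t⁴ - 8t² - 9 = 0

Let u = t². The equation becomes u² - 8u - 9 = 0.
Factor: (u + 1)(u - 9) = 0, so u = -1 or u = 9.
t² = -1 < 0 has no real solution.
t² = 9 gives t = ±3.

t = -3 or t = 3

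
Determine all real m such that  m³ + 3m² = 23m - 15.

m = -6.7417 or m = 0.7417 or m = 3

Rearrange: m³ + 3m² - 23m + 15 = 0.
Possible rational roots are divisors of 15. Testing m = 3 gives 0, so (m - 3) is a factor.
Divide: m³ + 3m² - 23m + 15 = (m - 3)(m² + 6m - 5).
Apply the quadratic formula to m² + 6m - 5 = 0: m = (-6 ± √56)/2, i.e. m ≈ 0.7417 or m ≈ -6.7417.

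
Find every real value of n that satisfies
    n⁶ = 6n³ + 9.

Let u = n³. The equation becomes u² - 6u - 9 = 0.
By the quadratic formula, u = 3 + 3·√(2) or u = 3 - 3·√(2).
n³ = 3 + 3·√(2) gives n = ∛(3 + 3·√(2)) ≈ 1.9348.
n³ = 3 - 3·√(2) gives n = -∛(-3 + 3·√(2)) ≈ -1.0751.

n = -1.0751 or n = 1.9348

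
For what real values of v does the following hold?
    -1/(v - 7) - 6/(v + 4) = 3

v = -6.0524 or v = 6.7191

Multiply both sides by (v - 7)(v + 4):
-(v + 4) - 6(v - 7) = 3(v - 7)(v + 4).
Expand and collect terms: 3v² - 2v - 122 = 0.
By the quadratic formula, v = (2 ± √1468) / 6, so v ≈ 6.7191 or v ≈ -6.0524.
Neither value makes a denominator zero (v ≠ 7, v ≠ -4), so both are valid.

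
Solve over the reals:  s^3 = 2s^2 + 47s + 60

s = -5 or s = -1.4244 or s = 8.4244

Rearrange: s^3 - 2s^2 - 47s - 60 = 0.
Possible rational roots are divisors of -60. Testing s = -5 gives 0, so (s + 5) is a factor.
Divide: s^3 - 2s^2 - 47s - 60 = (s + 5)(s^2 - 7s - 12).
Apply the quadratic formula to s^2 - 7s - 12 = 0: s = (7 +/- sqrt(97))/2, i.e. s ~= 8.4244 or s ~= -1.4244.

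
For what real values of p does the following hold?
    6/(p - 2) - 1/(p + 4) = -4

p = -3.6599 or p = 0.4099

Multiply both sides by (p - 2)(p + 4):
6(p + 4) - (p - 2) = -4(p - 2)(p + 4).
Expand and collect terms: -4p^2 - 13p + 6 = 0.
By the quadratic formula, p = (13 +/- sqrt(265)) / -8, so p ~= -3.6599 or p ~= 0.4099.
Neither value makes a denominator zero (p != 2, p != -4), so both are valid.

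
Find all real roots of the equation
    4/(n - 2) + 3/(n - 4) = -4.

n = 0.7053 or n = 3.5447

Multiply both sides by (n - 2)(n - 4):
4(n - 4) + 3(n - 2) = -4(n - 2)(n - 4).
Expand and collect terms: -4n^2 + 17n - 10 = 0.
By the quadratic formula, n = (-17 +/- sqrt(129)) / -8, so n ~= 0.7053 or n ~= 3.5447.
Neither value makes a denominator zero (n != 2, n != 4), so both are valid.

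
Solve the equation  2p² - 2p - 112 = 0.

Factor: 2(p - 8)(p + 7) = 0.
So p = 8 or p = -7.

p = -7 or p = 8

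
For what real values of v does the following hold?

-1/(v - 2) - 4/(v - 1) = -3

Multiply both sides by (v - 2)(v - 1):
-(v - 1) - 4(v - 2) = -3(v - 2)(v - 1).
Expand and collect terms: -3v² + 14v - 15 = 0.
Factor or apply the quadratic formula: v = 1.6667 or v = 3.
Neither value makes a denominator zero (v ≠ 2, v ≠ 1), so both are valid.

v = 1.6667 or v = 3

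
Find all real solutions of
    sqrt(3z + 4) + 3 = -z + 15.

z = 7

Isolate the radical: sqrt(3z + 4) = -z + 12.
Square both sides: 3z + 4 = (-z + 12)^2.
Expand and rearrange: z^2 - 27z + 140 = 0.
Solving gives z = 20 or z = 7.
Check each candidate in the original equation:
  z = 20: sqrt(64) = 8, while -z + 12 = -8 — extraneous.
  z = 7: sqrt(25) = 5, while -z + 12 = 5 — valid.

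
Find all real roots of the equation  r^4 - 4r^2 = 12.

r = -2.4495 or r = 2.4495

Let u = r^2. The equation becomes u^2 - 4u - 12 = 0.
Factor: (u + 2)(u - 6) = 0, so u = -2 or u = 6.
r^2 = -2 < 0 has no real solution.
r^2 = 6 gives r = +/-sqrt(6) ~= +/-2.4495.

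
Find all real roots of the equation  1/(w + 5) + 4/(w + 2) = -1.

Multiply both sides by (w + 5)(w + 2):
(w + 2) + 4(w + 5) = -(w + 5)(w + 2).
Expand and collect terms: -w² - 12w - 32 = 0.
Factor or apply the quadratic formula: w = -8 or w = -4.
Neither value makes a denominator zero (w ≠ -5, w ≠ -2), so both are valid.

w = -8 or w = -4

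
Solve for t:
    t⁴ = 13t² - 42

Let u = t². The equation becomes u² - 13u + 42 = 0.
Factor: (u - 6)(u - 7) = 0, so u = 6 or u = 7.
t² = 6 gives t = ±√(6) ≈ ±2.4495.
t² = 7 gives t = ±√(7) ≈ ±2.6458.

t = -2.6458 or t = -2.4495 or t = 2.4495 or t = 2.6458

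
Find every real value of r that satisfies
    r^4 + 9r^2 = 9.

Let u = r^2. The equation becomes u^2 + 9u - 9 = 0.
By the quadratic formula, u = -9/2 + 3*sqrt(13)/2 or u = -3*sqrt(13)/2 - 9/2.
r^2 = -9/2 + 3*sqrt(13)/2 gives r = +/-sqrt(-9/2 + 3*sqrt(13)/2) ~= +/-0.9531.
r^2 = -3*sqrt(13)/2 - 9/2 < 0 has no real solution.

r = -0.9531 or r = 0.9531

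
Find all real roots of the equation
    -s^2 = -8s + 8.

Rearrange to standard form: -s^2 + 8s - 8 = 0.
Discriminant: (8)^2 - 4*(-1)*(-8) = 32.
Quadratic formula: s = (-8 +/- sqrt(32)) / (-2).
So s = 4 - 2*sqrt(2) ~= 1.1716 or s = 2*sqrt(2) + 4 ~= 6.8284.

s = 1.1716 or s = 6.8284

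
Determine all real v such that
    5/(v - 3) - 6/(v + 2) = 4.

v = -3.25 or v = 4

Multiply both sides by (v - 3)(v + 2):
5(v + 2) - 6(v - 3) = 4(v - 3)(v + 2).
Expand and collect terms: 4v^2 - 3v - 52 = 0.
Factor or apply the quadratic formula: v = 4 or v = -3.25.
Neither value makes a denominator zero (v != 3, v != -2), so both are valid.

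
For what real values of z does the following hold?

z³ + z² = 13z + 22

Rearrange: z³ + z² - 13z - 22 = 0.
Possible rational roots are divisors of -22. Testing z = -2 gives 0, so (z + 2) is a factor.
Divide: z³ + z² - 13z - 22 = (z + 2)(z² - z - 11).
Apply the quadratic formula to z² - z - 11 = 0: z = (1 ± √45)/2, i.e. z ≈ 3.8541 or z ≈ -2.8541.

z = -2.8541 or z = -2 or z = 3.8541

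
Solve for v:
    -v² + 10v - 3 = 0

v = 0.3096 or v = 9.6904

Discriminant: (10)² − 4·(-1)·(-3) = 88.
Quadratic formula: v = (-10 ± √88) / (-2).
So v = 5 - √(22) ≈ 0.3096 or v = √(22) + 5 ≈ 9.6904.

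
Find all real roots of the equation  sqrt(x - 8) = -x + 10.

Square both sides: x - 8 = (-x + 10)^2.
Expand and rearrange: x^2 - 21x + 108 = 0.
Solving gives x = 12 or x = 9.
Check each candidate in the original equation:
  x = 12: sqrt(4) = 2, while -x + 10 = -2 — extraneous.
  x = 9: sqrt(1) = 1, while -x + 10 = 1 — valid.

x = 9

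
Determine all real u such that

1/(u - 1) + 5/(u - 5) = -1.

u = -2.2361 or u = 2.2361

Multiply both sides by (u - 1)(u - 5):
(u - 5) + 5(u - 1) = -(u - 1)(u - 5).
Expand and collect terms: -u^2 + 5 = 0.
By the quadratic formula, u = (0 +/- sqrt(20)) / -2, so u ~= -2.2361 or u ~= 2.2361.
Neither value makes a denominator zero (u != 1, u != 5), so both are valid.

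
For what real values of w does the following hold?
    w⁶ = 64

w = -2 or w = 2

Let u = w³. The equation becomes u² - 64 = 0.
Factor: (u - 8)(u + 8) = 0, so u = 8 or u = -8.
w³ = 8 gives w = 2.
w³ = -8 gives w = -2.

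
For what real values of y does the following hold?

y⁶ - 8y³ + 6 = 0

y = 0.9427 or y = 1.9276

Let u = y³. The equation becomes u² - 8u + 6 = 0.
By the quadratic formula, u = √(10) + 4 or u = 4 - √(10).
y³ = √(10) + 4 gives y = ∛(√(10) + 4) ≈ 1.9276.
y³ = 4 - √(10) gives y = ∛(4 - √(10)) ≈ 0.9427.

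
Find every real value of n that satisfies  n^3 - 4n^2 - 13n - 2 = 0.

Possible rational roots are divisors of -2. Testing n = -2 gives 0, so (n + 2) is a factor.
Divide: n^3 - 4n^2 - 13n - 2 = (n + 2)(n^2 - 6n - 1).
Apply the quadratic formula to n^2 - 6n - 1 = 0: n = (6 +/- sqrt(40))/2, i.e. n ~= 6.1623 or n ~= -0.1623.

n = -2 or n = -0.1623 or n = 6.1623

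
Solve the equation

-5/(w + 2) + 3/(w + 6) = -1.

w = -7.5826 or w = 1.5826

Multiply both sides by (w + 2)(w + 6):
-5(w + 6) + 3(w + 2) = -(w + 2)(w + 6).
Expand and collect terms: -w^2 - 6w + 12 = 0.
By the quadratic formula, w = (6 +/- sqrt(84)) / -2, so w ~= -7.5826 or w ~= 1.5826.
Neither value makes a denominator zero (w != -2, w != -6), so both are valid.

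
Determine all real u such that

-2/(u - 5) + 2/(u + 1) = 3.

u = -0.2361 or u = 4.2361

Multiply both sides by (u - 5)(u + 1):
-2(u + 1) + 2(u - 5) = 3(u - 5)(u + 1).
Expand and collect terms: 3u² - 12u - 3 = 0.
By the quadratic formula, u = (12 ± √180) / 6, so u ≈ 4.2361 or u ≈ -0.2361.
Neither value makes a denominator zero (u ≠ 5, u ≠ -1), so both are valid.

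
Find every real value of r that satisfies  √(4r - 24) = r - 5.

r = 7

Square both sides: 4r - 24 = (r - 5)².
Expand and rearrange: r² - 14r + 49 = 0.
This gives the repeated root r = 7.
Check in the original equation:
  r = 7: √(4) = 2, while r - 5 = 2 — valid.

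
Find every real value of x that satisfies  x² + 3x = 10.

Bring every term to one side: x² + 3x - 10 = 0.
Factor: (x - 2)(x + 5) = 0.
So x = 2 or x = -5.

x = -5 or x = 2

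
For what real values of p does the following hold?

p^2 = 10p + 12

Rearrange to standard form: p^2 - 10p - 12 = 0.
Discriminant: (-10)^2 - 4*1*(-12) = 148.
Quadratic formula: p = (10 +/- sqrt(148)) / 2.
So p = 5 + sqrt(37) ~= 11.0828 or p = 5 - sqrt(37) ~= -1.0828.

p = -1.0828 or p = 11.0828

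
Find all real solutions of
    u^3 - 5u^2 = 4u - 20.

u = -2 or u = 2 or u = 5

Rearrange: u^3 - 5u^2 - 4u + 20 = 0.
Possible rational roots are divisors of 20. Testing u = 5 gives 0, so (u - 5) is a factor.
Divide: u^3 - 5u^2 - 4u + 20 = (u - 5)(u^2 - 4).
Factor the quadratic: u = 2 or u = -2.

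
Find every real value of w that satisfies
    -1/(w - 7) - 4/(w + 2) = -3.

w = -0.7218 or w = 7.3885

Multiply both sides by (w - 7)(w + 2):
-(w + 2) - 4(w - 7) = -3(w - 7)(w + 2).
Expand and collect terms: -3w^2 + 20w + 16 = 0.
By the quadratic formula, w = (-20 +/- sqrt(592)) / -6, so w ~= -0.7218 or w ~= 7.3885.
Neither value makes a denominator zero (w != 7, w != -2), so both are valid.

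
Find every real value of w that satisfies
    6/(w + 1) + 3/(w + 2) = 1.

w = -1.6904 or w = 7.6904

Multiply both sides by (w + 1)(w + 2):
6(w + 2) + 3(w + 1) = (w + 1)(w + 2).
Expand and collect terms: w² - 6w - 13 = 0.
By the quadratic formula, w = (6 ± √88) / 2, so w ≈ 7.6904 or w ≈ -1.6904.
Neither value makes a denominator zero (w ≠ -1, w ≠ -2), so both are valid.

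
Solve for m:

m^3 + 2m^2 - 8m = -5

Rearrange: m^3 + 2m^2 - 8m + 5 = 0.
Possible rational roots are divisors of 5. Testing m = 1 gives 0, so (m - 1) is a factor.
Divide: m^3 + 2m^2 - 8m + 5 = (m - 1)(m^2 + 3m - 5).
Apply the quadratic formula to m^2 + 3m - 5 = 0: m = (-3 +/- sqrt(29))/2, i.e. m ~= 1.1926 or m ~= -4.1926.

m = -4.1926 or m = 1 or m = 1.1926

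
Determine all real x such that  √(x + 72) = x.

Square both sides: x + 72 = (x)².
Expand and rearrange: x² - x - 72 = 0.
Solving gives x = 9 or x = -8.
Check each candidate in the original equation:
  x = 9: √(81) = 9, while x = 9 — valid.
  x = -8: √(64) = 8, while x = -8 — extraneous.

x = 9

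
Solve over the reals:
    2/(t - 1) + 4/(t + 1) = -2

Multiply both sides by (t - 1)(t + 1):
2(t + 1) + 4(t - 1) = -2(t - 1)(t + 1).
Expand and collect terms: -2t^2 - 6t + 4 = 0.
By the quadratic formula, t = (6 +/- sqrt(68)) / -4, so t ~= -3.5616 or t ~= 0.5616.
Neither value makes a denominator zero (t != 1, t != -1), so both are valid.

t = -3.5616 or t = 0.5616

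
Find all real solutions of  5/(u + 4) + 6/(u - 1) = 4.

Multiply both sides by (u + 4)(u - 1):
5(u - 1) + 6(u + 4) = 4(u + 4)(u - 1).
Expand and collect terms: 4u² + u - 35 = 0.
By the quadratic formula, u = (-1 ± √561) / 8, so u ≈ 2.8357 or u ≈ -3.0857.
Neither value makes a denominator zero (u ≠ -4, u ≠ 1), so both are valid.

u = -3.0857 or u = 2.8357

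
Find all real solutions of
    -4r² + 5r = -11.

r = -1.1472 or r = 2.3972

Rearrange to standard form: -4r² + 5r + 11 = 0.
Discriminant: (5)² − 4·(-4)·11 = 201.
Quadratic formula: r = (-5 ± √201) / (-8).
So r = 5/8 - √(201)/8 ≈ -1.1472 or r = 5/8 + √(201)/8 ≈ 2.3972.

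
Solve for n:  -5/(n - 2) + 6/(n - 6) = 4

n = 1.0403 or n = 7.2097

Multiply both sides by (n - 2)(n - 6):
-5(n - 6) + 6(n - 2) = 4(n - 2)(n - 6).
Expand and collect terms: 4n² - 33n + 30 = 0.
By the quadratic formula, n = (33 ± √609) / 8, so n ≈ 7.2097 or n ≈ 1.0403.
Neither value makes a denominator zero (n ≠ 2, n ≠ 6), so both are valid.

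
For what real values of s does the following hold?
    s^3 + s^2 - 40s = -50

Rearrange: s^3 + s^2 - 40s + 50 = 0.
Possible rational roots are divisors of 50. Testing s = 5 gives 0, so (s - 5) is a factor.
Divide: s^3 + s^2 - 40s + 50 = (s - 5)(s^2 + 6s - 10).
Apply the quadratic formula to s^2 + 6s - 10 = 0: s = (-6 +/- sqrt(76))/2, i.e. s ~= 1.3589 or s ~= -7.3589.

s = -7.3589 or s = 1.3589 or s = 5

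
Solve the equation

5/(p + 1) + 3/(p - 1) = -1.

p = -8.3589 or p = 0.3589

Multiply both sides by (p + 1)(p - 1):
5(p - 1) + 3(p + 1) = -(p + 1)(p - 1).
Expand and collect terms: -p^2 - 8p + 3 = 0.
By the quadratic formula, p = (8 +/- sqrt(76)) / -2, so p ~= -8.3589 or p ~= 0.3589.
Neither value makes a denominator zero (p != -1, p != 1), so both are valid.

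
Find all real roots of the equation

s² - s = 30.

Bring every term to one side: s² - s - 30 = 0.
Factor: (s + 5)(s - 6) = 0.
So s = -5 or s = 6.

s = -5 or s = 6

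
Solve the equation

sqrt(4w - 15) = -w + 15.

Square both sides: 4w - 15 = (-w + 15)^2.
Expand and rearrange: w^2 - 34w + 240 = 0.
Solving gives w = 24 or w = 10.
Check each candidate in the original equation:
  w = 24: sqrt(81) = 9, while -w + 15 = -9 — extraneous.
  w = 10: sqrt(25) = 5, while -w + 15 = 5 — valid.

w = 10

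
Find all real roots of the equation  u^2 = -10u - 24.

u = -6 or u = -4

Bring every term to one side: u^2 + 10u + 24 = 0.
Factor: (u + 6)(u + 4) = 0.
So u = -6 or u = -4.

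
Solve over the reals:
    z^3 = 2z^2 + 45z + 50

Rearrange: z^3 - 2z^2 - 45z - 50 = 0.
Possible rational roots are divisors of -50. Testing z = -5 gives 0, so (z + 5) is a factor.
Divide: z^3 - 2z^2 - 45z - 50 = (z + 5)(z^2 - 7z - 10).
Apply the quadratic formula to z^2 - 7z - 10 = 0: z = (7 +/- sqrt(89))/2, i.e. z ~= 8.217 or z ~= -1.217.

z = -5 or z = -1.217 or z = 8.217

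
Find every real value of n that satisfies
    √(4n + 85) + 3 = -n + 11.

n = -1

Isolate the radical: √(4n + 85) = -n + 8.
Square both sides: 4n + 85 = (-n + 8)².
Expand and rearrange: n² - 20n - 21 = 0.
Solving gives n = 21 or n = -1.
Check each candidate in the original equation:
  n = 21: √(169) = 13, while -n + 8 = -13 — extraneous.
  n = -1: √(81) = 9, while -n + 8 = 9 — valid.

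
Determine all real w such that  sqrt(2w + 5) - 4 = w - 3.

w = 2

Isolate the radical: sqrt(2w + 5) = w + 1.
Square both sides: 2w + 5 = (w + 1)^2.
Expand and rearrange: w^2 - 4 = 0.
Solving gives w = 2 or w = -2.
Check each candidate in the original equation:
  w = 2: sqrt(9) = 3, while w + 1 = 3 — valid.
  w = -2: sqrt(1) = 1, while w + 1 = -1 — extraneous.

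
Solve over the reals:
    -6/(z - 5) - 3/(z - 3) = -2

z = 3.5 or z = 9

Multiply both sides by (z - 5)(z - 3):
-6(z - 3) - 3(z - 5) = -2(z - 5)(z - 3).
Expand and collect terms: -2z^2 + 25z - 63 = 0.
Factor or apply the quadratic formula: z = 3.5 or z = 9.
Neither value makes a denominator zero (z != 5, z != 3), so both are valid.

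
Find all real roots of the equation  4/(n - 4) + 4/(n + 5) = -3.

Multiply both sides by (n - 4)(n + 5):
4(n + 5) + 4(n - 4) = -3(n - 4)(n + 5).
Expand and collect terms: -3n² - 11n + 56 = 0.
By the quadratic formula, n = (11 ± √793) / -6, so n ≈ -6.5267 or n ≈ 2.86.
Neither value makes a denominator zero (n ≠ 4, n ≠ -5), so both are valid.

n = -6.5267 or n = 2.86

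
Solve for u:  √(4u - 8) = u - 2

u = 2 or u = 6

Square both sides: 4u - 8 = (u - 2)².
Expand and rearrange: u² - 8u + 12 = 0.
Solving gives u = 6 or u = 2.
Check each candidate in the original equation:
  u = 6: √(16) = 4, while u - 2 = 4 — valid.
  u = 2: √(0) = 0, while u - 2 = 0 — valid.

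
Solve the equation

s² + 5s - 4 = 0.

Discriminant: (5)² − 4·1·(-4) = 41.
Quadratic formula: s = (-5 ± √41) / 2.
So s = -5/2 + √(41)/2 ≈ 0.7016 or s = -√(41)/2 - 5/2 ≈ -5.7016.

s = -5.7016 or s = 0.7016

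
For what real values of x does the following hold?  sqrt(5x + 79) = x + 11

x = -3

Square both sides: 5x + 79 = (x + 11)^2.
Expand and rearrange: x^2 + 17x + 42 = 0.
Solving gives x = -3 or x = -14.
Check each candidate in the original equation:
  x = -3: sqrt(64) = 8, while x + 11 = 8 — valid.
  x = -14: sqrt(9) = 3, while x + 11 = -3 — extraneous.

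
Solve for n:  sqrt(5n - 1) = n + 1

Square both sides: 5n - 1 = (n + 1)^2.
Expand and rearrange: n^2 - 3n + 2 = 0.
Solving gives n = 2 or n = 1.
Check each candidate in the original equation:
  n = 2: sqrt(9) = 3, while n + 1 = 3 — valid.
  n = 1: sqrt(4) = 2, while n + 1 = 2 — valid.

n = 1 or n = 2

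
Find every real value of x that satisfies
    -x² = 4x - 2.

Rearrange to standard form: -x² - 4x + 2 = 0.
Discriminant: (-4)² − 4·(-1)·2 = 24.
Quadratic formula: x = (4 ± √24) / (-2).
So x = -√(6) - 2 ≈ -4.4495 or x = -2 + √(6) ≈ 0.4495.

x = -4.4495 or x = 0.4495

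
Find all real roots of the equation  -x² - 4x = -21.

Bring every term to one side: -x² - 4x + 21 = 0.
Factor: -1(x + 7)(x - 3) = 0.
So x = -7 or x = 3.

x = -7 or x = 3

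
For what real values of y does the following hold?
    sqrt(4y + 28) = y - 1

Square both sides: 4y + 28 = (y - 1)^2.
Expand and rearrange: y^2 - 6y - 27 = 0.
Solving gives y = 9 or y = -3.
Check each candidate in the original equation:
  y = 9: sqrt(64) = 8, while y - 1 = 8 — valid.
  y = -3: sqrt(16) = 4, while y - 1 = -4 — extraneous.

y = 9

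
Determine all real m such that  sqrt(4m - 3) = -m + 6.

m = 3

Square both sides: 4m - 3 = (-m + 6)^2.
Expand and rearrange: m^2 - 16m + 39 = 0.
Solving gives m = 13 or m = 3.
Check each candidate in the original equation:
  m = 13: sqrt(49) = 7, while -m + 6 = -7 — extraneous.
  m = 3: sqrt(9) = 3, while -m + 6 = 3 — valid.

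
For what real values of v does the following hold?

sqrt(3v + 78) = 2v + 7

Square both sides: 3v + 78 = (2v + 7)^2.
Expand and rearrange: 4v^2 + 25v - 29 = 0.
Solving gives v = 1 or v = -7.25.
Check each candidate in the original equation:
  v = 1: sqrt(81) = 9, while 2v + 7 = 9 — valid.
  v = -7.25: sqrt(56.25) = 7.5, while 2v + 7 = -7.5 — extraneous.

v = 1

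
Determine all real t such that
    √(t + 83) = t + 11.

t = -2

Square both sides: t + 83 = (t + 11)².
Expand and rearrange: t² + 21t + 38 = 0.
Solving gives t = -2 or t = -19.
Check each candidate in the original equation:
  t = -2: √(81) = 9, while t + 11 = 9 — valid.
  t = -19: √(64) = 8, while t + 11 = -8 — extraneous.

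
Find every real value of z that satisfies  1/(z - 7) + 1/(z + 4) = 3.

z = -3.6768 or z = 7.3434

Multiply both sides by (z - 7)(z + 4):
(z + 4) + (z - 7) = 3(z - 7)(z + 4).
Expand and collect terms: 3z^2 - 11z - 81 = 0.
By the quadratic formula, z = (11 +/- sqrt(1093)) / 6, so z ~= 7.3434 or z ~= -3.6768.
Neither value makes a denominator zero (z != 7, z != -4), so both are valid.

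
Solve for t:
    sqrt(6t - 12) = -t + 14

Square both sides: 6t - 12 = (-t + 14)^2.
Expand and rearrange: t^2 - 34t + 208 = 0.
Solving gives t = 26 or t = 8.
Check each candidate in the original equation:
  t = 26: sqrt(144) = 12, while -t + 14 = -12 — extraneous.
  t = 8: sqrt(36) = 6, while -t + 14 = 6 — valid.

t = 8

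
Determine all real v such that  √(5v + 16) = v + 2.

v = 4

Square both sides: 5v + 16 = (v + 2)².
Expand and rearrange: v² - v - 12 = 0.
Solving gives v = 4 or v = -3.
Check each candidate in the original equation:
  v = 4: √(36) = 6, while v + 2 = 6 — valid.
  v = -3: √(1) = 1, while v + 2 = -1 — extraneous.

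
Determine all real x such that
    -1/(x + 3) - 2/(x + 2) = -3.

Multiply both sides by (x + 3)(x + 2):
-(x + 2) - 2(x + 3) = -3(x + 3)(x + 2).
Expand and collect terms: -3x² - 12x - 10 = 0.
By the quadratic formula, x = (12 ± √24) / -6, so x ≈ -2.8165 or x ≈ -1.1835.
Neither value makes a denominator zero (x ≠ -3, x ≠ -2), so both are valid.

x = -2.8165 or x = -1.1835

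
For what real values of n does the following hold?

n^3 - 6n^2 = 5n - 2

n = -1 or n = 0.2984 or n = 6.7016

Rearrange: n^3 - 6n^2 - 5n + 2 = 0.
Possible rational roots are divisors of 2. Testing n = -1 gives 0, so (n + 1) is a factor.
Divide: n^3 - 6n^2 - 5n + 2 = (n + 1)(n^2 - 7n + 2).
Apply the quadratic formula to n^2 - 7n + 2 = 0: n = (7 +/- sqrt(41))/2, i.e. n ~= 6.7016 or n ~= 0.2984.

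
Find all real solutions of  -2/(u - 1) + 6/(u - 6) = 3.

u = 0.5114 or u = 7.822

Multiply both sides by (u - 1)(u - 6):
-2(u - 6) + 6(u - 1) = 3(u - 1)(u - 6).
Expand and collect terms: 3u² - 25u + 12 = 0.
By the quadratic formula, u = (25 ± √481) / 6, so u ≈ 7.822 or u ≈ 0.5114.
Neither value makes a denominator zero (u ≠ 1, u ≠ 6), so both are valid.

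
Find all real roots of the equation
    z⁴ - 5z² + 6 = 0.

z = -1.7321 or z = -1.4142 or z = 1.4142 or z = 1.7321

Let u = z². The equation becomes u² - 5u + 6 = 0.
Factor: (u - 2)(u - 3) = 0, so u = 2 or u = 3.
z² = 2 gives z = ±√(2) ≈ ±1.4142.
z² = 3 gives z = ±√(3) ≈ ±1.7321.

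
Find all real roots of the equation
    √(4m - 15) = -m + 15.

Square both sides: 4m - 15 = (-m + 15)².
Expand and rearrange: m² - 34m + 240 = 0.
Solving gives m = 24 or m = 10.
Check each candidate in the original equation:
  m = 24: √(81) = 9, while -m + 15 = -9 — extraneous.
  m = 10: √(25) = 5, while -m + 15 = 5 — valid.

m = 10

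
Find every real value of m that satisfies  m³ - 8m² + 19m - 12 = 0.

m = 1 or m = 3 or m = 4

Possible rational roots are divisors of -12. Testing m = 1 gives 0, so (m - 1) is a factor.
Divide: m³ - 8m² + 19m - 12 = (m - 1)(m² - 7m + 12).
Factor the quadratic: m = 4 or m = 3.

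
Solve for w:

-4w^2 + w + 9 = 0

w = -1.3802 or w = 1.6302

Discriminant: (1)^2 - 4*(-4)*9 = 145.
Quadratic formula: w = (-1 +/- sqrt(145)) / (-8).
So w = 1/8 - sqrt(145)/8 ~= -1.3802 or w = 1/8 + sqrt(145)/8 ~= 1.6302.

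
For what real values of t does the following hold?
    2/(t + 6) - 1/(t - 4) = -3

Multiply both sides by (t + 6)(t - 4):
2(t - 4) - (t + 6) = -3(t + 6)(t - 4).
Expand and collect terms: -3t^2 - 7t + 86 = 0.
By the quadratic formula, t = (7 +/- sqrt(1081)) / -6, so t ~= -6.6464 or t ~= 4.3131.
Neither value makes a denominator zero (t != -6, t != 4), so both are valid.

t = -6.6464 or t = 4.3131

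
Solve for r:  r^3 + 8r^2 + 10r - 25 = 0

Possible rational roots are divisors of -25. Testing r = -5 gives 0, so (r + 5) is a factor.
Divide: r^3 + 8r^2 + 10r - 25 = (r + 5)(r^2 + 3r - 5).
Apply the quadratic formula to r^2 + 3r - 5 = 0: r = (-3 +/- sqrt(29))/2, i.e. r ~= 1.1926 or r ~= -4.1926.

r = -5 or r = -4.1926 or r = 1.1926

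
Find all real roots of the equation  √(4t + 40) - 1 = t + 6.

Isolate the radical: √(4t + 40) = t + 7.
Square both sides: 4t + 40 = (t + 7)².
Expand and rearrange: t² + 10t + 9 = 0.
Solving gives t = -1 or t = -9.
Check each candidate in the original equation:
  t = -1: √(36) = 6, while t + 7 = 6 — valid.
  t = -9: √(4) = 2, while t + 7 = -2 — extraneous.

t = -1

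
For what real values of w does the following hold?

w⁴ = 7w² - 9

Let u = w². The equation becomes u² - 7u + 9 = 0.
By the quadratic formula, u = √(13)/2 + 7/2 or u = 7/2 - √(13)/2.
w² = √(13)/2 + 7/2 gives w = ±(1/2 + √(13)/2) ≈ ±2.3028.
w² = 7/2 - √(13)/2 gives w = ±(-1/2 + √(13)/2) ≈ ±1.3028.

w = -2.3028 or w = -1.3028 or w = 1.3028 or w = 2.3028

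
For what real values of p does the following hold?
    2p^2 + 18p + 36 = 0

Factor: 2(p + 6)(p + 3) = 0.
So p = -6 or p = -3.

p = -6 or p = -3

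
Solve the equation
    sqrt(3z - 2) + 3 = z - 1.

Isolate the radical: sqrt(3z - 2) = z - 4.
Square both sides: 3z - 2 = (z - 4)^2.
Expand and rearrange: z^2 - 11z + 18 = 0.
Solving gives z = 9 or z = 2.
Check each candidate in the original equation:
  z = 9: sqrt(25) = 5, while z - 4 = 5 — valid.
  z = 2: sqrt(4) = 2, while z - 4 = -2 — extraneous.

z = 9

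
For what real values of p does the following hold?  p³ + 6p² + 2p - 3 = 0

p = -5.5414 or p = -1 or p = 0.5414

Possible rational roots are divisors of -3. Testing p = -1 gives 0, so (p + 1) is a factor.
Divide: p³ + 6p² + 2p - 3 = (p + 1)(p² + 5p - 3).
Apply the quadratic formula to p² + 5p - 3 = 0: p = (-5 ± √37)/2, i.e. p ≈ 0.5414 or p ≈ -5.5414.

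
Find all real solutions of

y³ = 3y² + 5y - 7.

y = -1.8284 or y = 1 or y = 3.8284

Rearrange: y³ - 3y² - 5y + 7 = 0.
Possible rational roots are divisors of 7. Testing y = 1 gives 0, so (y - 1) is a factor.
Divide: y³ - 3y² - 5y + 7 = (y - 1)(y² - 2y - 7).
Apply the quadratic formula to y² - 2y - 7 = 0: y = (2 ± √32)/2, i.e. y ≈ 3.8284 or y ≈ -1.8284.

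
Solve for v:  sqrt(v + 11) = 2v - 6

Square both sides: v + 11 = (2v - 6)^2.
Expand and rearrange: 4v^2 - 25v + 25 = 0.
Solving gives v = 5 or v = 1.25.
Check each candidate in the original equation:
  v = 5: sqrt(16) = 4, while 2v - 6 = 4 — valid.
  v = 1.25: sqrt(12.25) = 3.5, while 2v - 6 = -3.5 — extraneous.

v = 5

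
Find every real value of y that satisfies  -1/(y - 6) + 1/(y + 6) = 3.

Multiply both sides by (y - 6)(y + 6):
-(y + 6) + (y - 6) = 3(y - 6)(y + 6).
Expand and collect terms: 3y² - 96 = 0.
By the quadratic formula, y = (0 ± √1152) / 6, so y ≈ 5.6569 or y ≈ -5.6569.
Neither value makes a denominator zero (y ≠ 6, y ≠ -6), so both are valid.

y = -5.6569 or y = 5.6569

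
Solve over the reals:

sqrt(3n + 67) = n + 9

Square both sides: 3n + 67 = (n + 9)^2.
Expand and rearrange: n^2 + 15n + 14 = 0.
Solving gives n = -1 or n = -14.
Check each candidate in the original equation:
  n = -1: sqrt(64) = 8, while n + 9 = 8 — valid.
  n = -14: sqrt(25) = 5, while n + 9 = -5 — extraneous.

n = -1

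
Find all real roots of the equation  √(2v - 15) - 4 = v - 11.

v = 8

Isolate the radical: √(2v - 15) = v - 7.
Square both sides: 2v - 15 = (v - 7)².
Expand and rearrange: v² - 16v + 64 = 0.
This gives the repeated root v = 8.
Check in the original equation:
  v = 8: √(1) = 1, while v - 7 = 1 — valid.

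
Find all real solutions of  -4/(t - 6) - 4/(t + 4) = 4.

Multiply both sides by (t - 6)(t + 4):
-4(t + 4) - 4(t - 6) = 4(t - 6)(t + 4).
Expand and collect terms: 4t² - 104 = 0.
By the quadratic formula, t = (0 ± √1664) / 8, so t ≈ 5.099 or t ≈ -5.099.
Neither value makes a denominator zero (t ≠ 6, t ≠ -4), so both are valid.

t = -5.099 or t = 5.099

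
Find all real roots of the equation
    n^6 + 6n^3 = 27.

n = -2.0801 or n = 1.4422

Let u = n^3. The equation becomes u^2 + 6u - 27 = 0.
Factor: (u - 3)(u + 9) = 0, so u = 3 or u = -9.
n^3 = 3 gives n = (3)^(1/3) ~= 1.4422.
n^3 = -9 gives n = -(9)^(1/3) ~= -2.0801.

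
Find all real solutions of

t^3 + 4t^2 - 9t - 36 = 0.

t = -4 or t = -3 or t = 3

Possible rational roots are divisors of -36. Testing t = -4 gives 0, so (t + 4) is a factor.
Divide: t^3 + 4t^2 - 9t - 36 = (t + 4)(t^2 - 9).
Factor the quadratic: t = 3 or t = -3.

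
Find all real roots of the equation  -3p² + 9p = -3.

p = -0.3028 or p = 3.3028

Rearrange to standard form: -3p² + 9p + 3 = 0.
Discriminant: (9)² − 4·(-3)·3 = 117.
Quadratic formula: p = (-9 ± √117) / (-6).
So p = 3/2 - √(13)/2 ≈ -0.3028 or p = 3/2 + √(13)/2 ≈ 3.3028.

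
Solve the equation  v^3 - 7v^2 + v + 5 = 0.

Possible rational roots are divisors of 5. Testing v = 1 gives 0, so (v - 1) is a factor.
Divide: v^3 - 7v^2 + v + 5 = (v - 1)(v^2 - 6v - 5).
Apply the quadratic formula to v^2 - 6v - 5 = 0: v = (6 +/- sqrt(56))/2, i.e. v ~= 6.7417 or v ~= -0.7417.

v = -0.7417 or v = 1 or v = 6.7417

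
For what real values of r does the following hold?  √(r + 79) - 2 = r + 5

r = 2

Isolate the radical: √(r + 79) = r + 7.
Square both sides: r + 79 = (r + 7)².
Expand and rearrange: r² + 13r - 30 = 0.
Solving gives r = 2 or r = -15.
Check each candidate in the original equation:
  r = 2: √(81) = 9, while r + 7 = 9 — valid.
  r = -15: √(64) = 8, while r + 7 = -8 — extraneous.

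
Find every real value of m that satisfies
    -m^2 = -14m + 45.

Bring every term to one side: -m^2 + 14m - 45 = 0.
Factor: -1(m - 5)(m - 9) = 0.
So m = 5 or m = 9.

m = 5 or m = 9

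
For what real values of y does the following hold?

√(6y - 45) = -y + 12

Square both sides: 6y - 45 = (-y + 12)².
Expand and rearrange: y² - 30y + 189 = 0.
Solving gives y = 21 or y = 9.
Check each candidate in the original equation:
  y = 21: √(81) = 9, while -y + 12 = -9 — extraneous.
  y = 9: √(9) = 3, while -y + 12 = 3 — valid.

y = 9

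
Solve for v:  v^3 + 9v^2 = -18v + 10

v = -5 or v = -4.4495 or v = 0.4495

Rearrange: v^3 + 9v^2 + 18v - 10 = 0.
Possible rational roots are divisors of -10. Testing v = -5 gives 0, so (v + 5) is a factor.
Divide: v^3 + 9v^2 + 18v - 10 = (v + 5)(v^2 + 4v - 2).
Apply the quadratic formula to v^2 + 4v - 2 = 0: v = (-4 +/- sqrt(24))/2, i.e. v ~= 0.4495 or v ~= -4.4495.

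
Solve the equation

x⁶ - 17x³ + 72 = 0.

x = 2 or x = 2.0801

Let u = x³. The equation becomes u² - 17u + 72 = 0.
Factor: (u - 8)(u - 9) = 0, so u = 8 or u = 9.
x³ = 8 gives x = 2.
x³ = 9 gives x = ∛(9) ≈ 2.0801.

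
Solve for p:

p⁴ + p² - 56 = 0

p = -2.6458 or p = 2.6458

Let u = p². The equation becomes u² + u - 56 = 0.
Factor: (u - 7)(u + 8) = 0, so u = 7 or u = -8.
p² = 7 gives p = ±√(7) ≈ ±2.6458.
p² = -8 < 0 has no real solution.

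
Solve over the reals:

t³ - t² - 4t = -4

Rearrange: t³ - t² - 4t + 4 = 0.
Possible rational roots are divisors of 4. Testing t = 2 gives 0, so (t - 2) is a factor.
Divide: t³ - t² - 4t + 4 = (t - 2)(t² + t - 2).
Factor the quadratic: t = 1 or t = -2.

t = -2 or t = 1 or t = 2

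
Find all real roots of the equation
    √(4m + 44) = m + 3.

m = 5

Square both sides: 4m + 44 = (m + 3)².
Expand and rearrange: m² + 2m - 35 = 0.
Solving gives m = 5 or m = -7.
Check each candidate in the original equation:
  m = 5: √(64) = 8, while m + 3 = 8 — valid.
  m = -7: √(16) = 4, while m + 3 = -4 — extraneous.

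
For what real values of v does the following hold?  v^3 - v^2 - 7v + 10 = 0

Possible rational roots are divisors of 10. Testing v = 2 gives 0, so (v - 2) is a factor.
Divide: v^3 - v^2 - 7v + 10 = (v - 2)(v^2 + v - 5).
Apply the quadratic formula to v^2 + v - 5 = 0: v = (-1 +/- sqrt(21))/2, i.e. v ~= 1.7913 or v ~= -2.7913.

v = -2.7913 or v = 1.7913 or v = 2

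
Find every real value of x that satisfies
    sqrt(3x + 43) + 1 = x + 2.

x = 7

Isolate the radical: sqrt(3x + 43) = x + 1.
Square both sides: 3x + 43 = (x + 1)^2.
Expand and rearrange: x^2 - x - 42 = 0.
Solving gives x = 7 or x = -6.
Check each candidate in the original equation:
  x = 7: sqrt(64) = 8, while x + 1 = 8 — valid.
  x = -6: sqrt(25) = 5, while x + 1 = -5 — extraneous.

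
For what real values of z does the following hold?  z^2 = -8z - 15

z = -5 or z = -3

Bring every term to one side: z^2 + 8z + 15 = 0.
Factor: (z + 5)(z + 3) = 0.
So z = -5 or z = -3.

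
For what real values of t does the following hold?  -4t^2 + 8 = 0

Discriminant: (0)^2 - 4*(-4)*8 = 128.
Quadratic formula: t = (0 +/- sqrt(128)) / (-8).
So t = -sqrt(2) ~= -1.4142 or t = sqrt(2) ~= 1.4142.

t = -1.4142 or t = 1.4142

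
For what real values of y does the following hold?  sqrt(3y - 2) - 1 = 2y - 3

Isolate the radical: sqrt(3y - 2) = 2y - 2.
Square both sides: 3y - 2 = (2y - 2)^2.
Expand and rearrange: 4y^2 - 11y + 6 = 0.
Solving gives y = 2 or y = 0.75.
Check each candidate in the original equation:
  y = 2: sqrt(4) = 2, while 2y - 2 = 2 — valid.
  y = 0.75: sqrt(0.25) = 0.5, while 2y - 2 = -0.5 — extraneous.

y = 2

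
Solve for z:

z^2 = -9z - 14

Bring every term to one side: z^2 + 9z + 14 = 0.
Factor: (z + 7)(z + 2) = 0.
So z = -7 or z = -2.

z = -7 or z = -2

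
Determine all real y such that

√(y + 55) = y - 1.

Square both sides: y + 55 = (y - 1)².
Expand and rearrange: y² - 3y - 54 = 0.
Solving gives y = 9 or y = -6.
Check each candidate in the original equation:
  y = 9: √(64) = 8, while y - 1 = 8 — valid.
  y = -6: √(49) = 7, while y - 1 = -7 — extraneous.

y = 9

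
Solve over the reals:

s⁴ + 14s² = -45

Let u = s². The equation becomes u² + 14u + 45 = 0.
Factor: (u + 9)(u + 5) = 0, so u = -9 or u = -5.
s² = -9 < 0 has no real solution.
s² = -5 < 0 has no real solution.

No real solutions.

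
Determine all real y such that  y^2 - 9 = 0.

y = -3 or y = 3

Factor: (y + 3)(y - 3) = 0.
So y = -3 or y = 3.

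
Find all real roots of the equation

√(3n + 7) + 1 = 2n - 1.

Isolate the radical: √(3n + 7) = 2n - 2.
Square both sides: 3n + 7 = (2n - 2)².
Expand and rearrange: 4n² - 11n - 3 = 0.
Solving gives n = 3 or n = -0.25.
Check each candidate in the original equation:
  n = 3: √(16) = 4, while 2n - 2 = 4 — valid.
  n = -0.25: √(6.25) = 2.5, while 2n - 2 = -2.5 — extraneous.

n = 3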